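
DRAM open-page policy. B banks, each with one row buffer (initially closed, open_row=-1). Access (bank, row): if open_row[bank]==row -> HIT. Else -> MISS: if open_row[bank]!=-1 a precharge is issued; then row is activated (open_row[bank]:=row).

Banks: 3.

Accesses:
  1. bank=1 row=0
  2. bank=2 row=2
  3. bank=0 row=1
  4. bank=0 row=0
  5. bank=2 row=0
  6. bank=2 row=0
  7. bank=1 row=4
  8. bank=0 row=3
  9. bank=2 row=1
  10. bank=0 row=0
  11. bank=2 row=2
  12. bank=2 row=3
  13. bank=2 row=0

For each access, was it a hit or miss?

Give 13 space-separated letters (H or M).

Answer: M M M M M H M M M M M M M

Derivation:
Acc 1: bank1 row0 -> MISS (open row0); precharges=0
Acc 2: bank2 row2 -> MISS (open row2); precharges=0
Acc 3: bank0 row1 -> MISS (open row1); precharges=0
Acc 4: bank0 row0 -> MISS (open row0); precharges=1
Acc 5: bank2 row0 -> MISS (open row0); precharges=2
Acc 6: bank2 row0 -> HIT
Acc 7: bank1 row4 -> MISS (open row4); precharges=3
Acc 8: bank0 row3 -> MISS (open row3); precharges=4
Acc 9: bank2 row1 -> MISS (open row1); precharges=5
Acc 10: bank0 row0 -> MISS (open row0); precharges=6
Acc 11: bank2 row2 -> MISS (open row2); precharges=7
Acc 12: bank2 row3 -> MISS (open row3); precharges=8
Acc 13: bank2 row0 -> MISS (open row0); precharges=9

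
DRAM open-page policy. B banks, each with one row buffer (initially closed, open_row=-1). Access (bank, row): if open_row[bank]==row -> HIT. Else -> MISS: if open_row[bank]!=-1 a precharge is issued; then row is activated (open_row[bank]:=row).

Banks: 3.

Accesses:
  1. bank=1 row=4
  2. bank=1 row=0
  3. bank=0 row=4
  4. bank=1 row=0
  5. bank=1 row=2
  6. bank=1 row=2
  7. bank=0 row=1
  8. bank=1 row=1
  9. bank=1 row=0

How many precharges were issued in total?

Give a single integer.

Answer: 5

Derivation:
Acc 1: bank1 row4 -> MISS (open row4); precharges=0
Acc 2: bank1 row0 -> MISS (open row0); precharges=1
Acc 3: bank0 row4 -> MISS (open row4); precharges=1
Acc 4: bank1 row0 -> HIT
Acc 5: bank1 row2 -> MISS (open row2); precharges=2
Acc 6: bank1 row2 -> HIT
Acc 7: bank0 row1 -> MISS (open row1); precharges=3
Acc 8: bank1 row1 -> MISS (open row1); precharges=4
Acc 9: bank1 row0 -> MISS (open row0); precharges=5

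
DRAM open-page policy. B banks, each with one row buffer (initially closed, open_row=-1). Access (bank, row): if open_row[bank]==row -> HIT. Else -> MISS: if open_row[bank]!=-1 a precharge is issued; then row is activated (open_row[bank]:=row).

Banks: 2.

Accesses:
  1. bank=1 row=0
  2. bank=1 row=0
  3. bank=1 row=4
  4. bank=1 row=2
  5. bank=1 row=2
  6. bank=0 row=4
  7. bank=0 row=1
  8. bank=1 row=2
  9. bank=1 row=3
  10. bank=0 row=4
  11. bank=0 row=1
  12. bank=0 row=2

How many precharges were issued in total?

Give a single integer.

Acc 1: bank1 row0 -> MISS (open row0); precharges=0
Acc 2: bank1 row0 -> HIT
Acc 3: bank1 row4 -> MISS (open row4); precharges=1
Acc 4: bank1 row2 -> MISS (open row2); precharges=2
Acc 5: bank1 row2 -> HIT
Acc 6: bank0 row4 -> MISS (open row4); precharges=2
Acc 7: bank0 row1 -> MISS (open row1); precharges=3
Acc 8: bank1 row2 -> HIT
Acc 9: bank1 row3 -> MISS (open row3); precharges=4
Acc 10: bank0 row4 -> MISS (open row4); precharges=5
Acc 11: bank0 row1 -> MISS (open row1); precharges=6
Acc 12: bank0 row2 -> MISS (open row2); precharges=7

Answer: 7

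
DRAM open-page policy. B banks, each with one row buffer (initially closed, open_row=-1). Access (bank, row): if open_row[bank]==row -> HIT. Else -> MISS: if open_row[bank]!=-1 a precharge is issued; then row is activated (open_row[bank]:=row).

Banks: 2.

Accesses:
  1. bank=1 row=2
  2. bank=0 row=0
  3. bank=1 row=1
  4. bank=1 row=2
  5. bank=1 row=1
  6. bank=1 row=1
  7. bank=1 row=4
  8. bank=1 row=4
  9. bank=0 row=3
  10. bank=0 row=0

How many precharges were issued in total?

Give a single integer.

Acc 1: bank1 row2 -> MISS (open row2); precharges=0
Acc 2: bank0 row0 -> MISS (open row0); precharges=0
Acc 3: bank1 row1 -> MISS (open row1); precharges=1
Acc 4: bank1 row2 -> MISS (open row2); precharges=2
Acc 5: bank1 row1 -> MISS (open row1); precharges=3
Acc 6: bank1 row1 -> HIT
Acc 7: bank1 row4 -> MISS (open row4); precharges=4
Acc 8: bank1 row4 -> HIT
Acc 9: bank0 row3 -> MISS (open row3); precharges=5
Acc 10: bank0 row0 -> MISS (open row0); precharges=6

Answer: 6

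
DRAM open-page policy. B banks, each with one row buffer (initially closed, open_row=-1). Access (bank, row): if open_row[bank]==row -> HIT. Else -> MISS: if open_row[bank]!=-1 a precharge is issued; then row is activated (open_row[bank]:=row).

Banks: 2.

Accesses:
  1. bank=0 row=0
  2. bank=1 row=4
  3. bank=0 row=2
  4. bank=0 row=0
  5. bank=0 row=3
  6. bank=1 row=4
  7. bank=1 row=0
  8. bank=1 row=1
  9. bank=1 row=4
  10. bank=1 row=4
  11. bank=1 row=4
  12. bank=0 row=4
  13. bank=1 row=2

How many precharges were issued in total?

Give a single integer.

Acc 1: bank0 row0 -> MISS (open row0); precharges=0
Acc 2: bank1 row4 -> MISS (open row4); precharges=0
Acc 3: bank0 row2 -> MISS (open row2); precharges=1
Acc 4: bank0 row0 -> MISS (open row0); precharges=2
Acc 5: bank0 row3 -> MISS (open row3); precharges=3
Acc 6: bank1 row4 -> HIT
Acc 7: bank1 row0 -> MISS (open row0); precharges=4
Acc 8: bank1 row1 -> MISS (open row1); precharges=5
Acc 9: bank1 row4 -> MISS (open row4); precharges=6
Acc 10: bank1 row4 -> HIT
Acc 11: bank1 row4 -> HIT
Acc 12: bank0 row4 -> MISS (open row4); precharges=7
Acc 13: bank1 row2 -> MISS (open row2); precharges=8

Answer: 8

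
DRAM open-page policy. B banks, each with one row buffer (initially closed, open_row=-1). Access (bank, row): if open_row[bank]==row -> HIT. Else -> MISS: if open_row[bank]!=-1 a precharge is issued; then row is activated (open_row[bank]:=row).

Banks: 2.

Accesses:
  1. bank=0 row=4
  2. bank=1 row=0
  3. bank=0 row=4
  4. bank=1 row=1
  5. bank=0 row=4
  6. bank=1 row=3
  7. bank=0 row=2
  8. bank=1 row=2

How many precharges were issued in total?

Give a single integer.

Answer: 4

Derivation:
Acc 1: bank0 row4 -> MISS (open row4); precharges=0
Acc 2: bank1 row0 -> MISS (open row0); precharges=0
Acc 3: bank0 row4 -> HIT
Acc 4: bank1 row1 -> MISS (open row1); precharges=1
Acc 5: bank0 row4 -> HIT
Acc 6: bank1 row3 -> MISS (open row3); precharges=2
Acc 7: bank0 row2 -> MISS (open row2); precharges=3
Acc 8: bank1 row2 -> MISS (open row2); precharges=4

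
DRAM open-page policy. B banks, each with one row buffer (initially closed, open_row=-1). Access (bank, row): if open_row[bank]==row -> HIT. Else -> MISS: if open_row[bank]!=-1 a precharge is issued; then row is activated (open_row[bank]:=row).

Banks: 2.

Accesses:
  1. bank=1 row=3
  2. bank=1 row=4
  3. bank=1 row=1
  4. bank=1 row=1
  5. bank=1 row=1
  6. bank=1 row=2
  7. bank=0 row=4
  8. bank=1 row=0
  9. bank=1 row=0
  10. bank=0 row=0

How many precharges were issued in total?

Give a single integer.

Acc 1: bank1 row3 -> MISS (open row3); precharges=0
Acc 2: bank1 row4 -> MISS (open row4); precharges=1
Acc 3: bank1 row1 -> MISS (open row1); precharges=2
Acc 4: bank1 row1 -> HIT
Acc 5: bank1 row1 -> HIT
Acc 6: bank1 row2 -> MISS (open row2); precharges=3
Acc 7: bank0 row4 -> MISS (open row4); precharges=3
Acc 8: bank1 row0 -> MISS (open row0); precharges=4
Acc 9: bank1 row0 -> HIT
Acc 10: bank0 row0 -> MISS (open row0); precharges=5

Answer: 5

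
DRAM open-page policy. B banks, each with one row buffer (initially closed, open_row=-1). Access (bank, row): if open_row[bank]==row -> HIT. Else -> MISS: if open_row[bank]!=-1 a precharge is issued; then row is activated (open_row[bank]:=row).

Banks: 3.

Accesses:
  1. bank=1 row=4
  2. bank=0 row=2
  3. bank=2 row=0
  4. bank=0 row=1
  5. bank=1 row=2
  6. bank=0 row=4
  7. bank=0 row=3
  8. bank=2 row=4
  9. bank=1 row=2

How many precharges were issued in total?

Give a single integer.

Acc 1: bank1 row4 -> MISS (open row4); precharges=0
Acc 2: bank0 row2 -> MISS (open row2); precharges=0
Acc 3: bank2 row0 -> MISS (open row0); precharges=0
Acc 4: bank0 row1 -> MISS (open row1); precharges=1
Acc 5: bank1 row2 -> MISS (open row2); precharges=2
Acc 6: bank0 row4 -> MISS (open row4); precharges=3
Acc 7: bank0 row3 -> MISS (open row3); precharges=4
Acc 8: bank2 row4 -> MISS (open row4); precharges=5
Acc 9: bank1 row2 -> HIT

Answer: 5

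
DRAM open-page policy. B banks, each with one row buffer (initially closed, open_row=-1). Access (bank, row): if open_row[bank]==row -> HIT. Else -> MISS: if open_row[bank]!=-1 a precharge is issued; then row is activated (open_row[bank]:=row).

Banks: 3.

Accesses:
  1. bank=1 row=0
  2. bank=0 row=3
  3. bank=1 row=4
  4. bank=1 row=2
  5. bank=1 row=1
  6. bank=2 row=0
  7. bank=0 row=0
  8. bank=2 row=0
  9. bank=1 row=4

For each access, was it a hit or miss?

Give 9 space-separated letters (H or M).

Acc 1: bank1 row0 -> MISS (open row0); precharges=0
Acc 2: bank0 row3 -> MISS (open row3); precharges=0
Acc 3: bank1 row4 -> MISS (open row4); precharges=1
Acc 4: bank1 row2 -> MISS (open row2); precharges=2
Acc 5: bank1 row1 -> MISS (open row1); precharges=3
Acc 6: bank2 row0 -> MISS (open row0); precharges=3
Acc 7: bank0 row0 -> MISS (open row0); precharges=4
Acc 8: bank2 row0 -> HIT
Acc 9: bank1 row4 -> MISS (open row4); precharges=5

Answer: M M M M M M M H M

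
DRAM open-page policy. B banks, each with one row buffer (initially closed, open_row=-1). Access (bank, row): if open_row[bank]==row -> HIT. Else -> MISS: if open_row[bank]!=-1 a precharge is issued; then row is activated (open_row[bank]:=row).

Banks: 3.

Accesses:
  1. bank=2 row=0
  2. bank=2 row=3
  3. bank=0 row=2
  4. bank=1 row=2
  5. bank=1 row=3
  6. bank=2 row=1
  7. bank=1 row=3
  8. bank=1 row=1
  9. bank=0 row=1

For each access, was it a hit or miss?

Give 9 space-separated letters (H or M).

Answer: M M M M M M H M M

Derivation:
Acc 1: bank2 row0 -> MISS (open row0); precharges=0
Acc 2: bank2 row3 -> MISS (open row3); precharges=1
Acc 3: bank0 row2 -> MISS (open row2); precharges=1
Acc 4: bank1 row2 -> MISS (open row2); precharges=1
Acc 5: bank1 row3 -> MISS (open row3); precharges=2
Acc 6: bank2 row1 -> MISS (open row1); precharges=3
Acc 7: bank1 row3 -> HIT
Acc 8: bank1 row1 -> MISS (open row1); precharges=4
Acc 9: bank0 row1 -> MISS (open row1); precharges=5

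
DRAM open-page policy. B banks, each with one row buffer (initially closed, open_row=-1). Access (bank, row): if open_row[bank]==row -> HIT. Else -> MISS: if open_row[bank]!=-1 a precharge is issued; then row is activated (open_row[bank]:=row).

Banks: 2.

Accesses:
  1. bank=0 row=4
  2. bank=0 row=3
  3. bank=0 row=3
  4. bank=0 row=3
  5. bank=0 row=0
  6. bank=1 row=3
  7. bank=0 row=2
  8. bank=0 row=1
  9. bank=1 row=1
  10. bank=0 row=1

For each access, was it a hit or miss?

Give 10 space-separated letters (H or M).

Answer: M M H H M M M M M H

Derivation:
Acc 1: bank0 row4 -> MISS (open row4); precharges=0
Acc 2: bank0 row3 -> MISS (open row3); precharges=1
Acc 3: bank0 row3 -> HIT
Acc 4: bank0 row3 -> HIT
Acc 5: bank0 row0 -> MISS (open row0); precharges=2
Acc 6: bank1 row3 -> MISS (open row3); precharges=2
Acc 7: bank0 row2 -> MISS (open row2); precharges=3
Acc 8: bank0 row1 -> MISS (open row1); precharges=4
Acc 9: bank1 row1 -> MISS (open row1); precharges=5
Acc 10: bank0 row1 -> HIT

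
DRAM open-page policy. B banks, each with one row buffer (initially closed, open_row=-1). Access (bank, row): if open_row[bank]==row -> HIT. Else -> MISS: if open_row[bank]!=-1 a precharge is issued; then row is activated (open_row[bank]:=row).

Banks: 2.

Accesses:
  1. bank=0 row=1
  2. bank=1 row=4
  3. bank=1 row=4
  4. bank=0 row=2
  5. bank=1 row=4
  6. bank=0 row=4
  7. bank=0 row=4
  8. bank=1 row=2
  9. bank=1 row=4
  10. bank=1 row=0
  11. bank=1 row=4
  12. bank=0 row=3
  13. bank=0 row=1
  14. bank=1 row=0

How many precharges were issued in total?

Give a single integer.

Acc 1: bank0 row1 -> MISS (open row1); precharges=0
Acc 2: bank1 row4 -> MISS (open row4); precharges=0
Acc 3: bank1 row4 -> HIT
Acc 4: bank0 row2 -> MISS (open row2); precharges=1
Acc 5: bank1 row4 -> HIT
Acc 6: bank0 row4 -> MISS (open row4); precharges=2
Acc 7: bank0 row4 -> HIT
Acc 8: bank1 row2 -> MISS (open row2); precharges=3
Acc 9: bank1 row4 -> MISS (open row4); precharges=4
Acc 10: bank1 row0 -> MISS (open row0); precharges=5
Acc 11: bank1 row4 -> MISS (open row4); precharges=6
Acc 12: bank0 row3 -> MISS (open row3); precharges=7
Acc 13: bank0 row1 -> MISS (open row1); precharges=8
Acc 14: bank1 row0 -> MISS (open row0); precharges=9

Answer: 9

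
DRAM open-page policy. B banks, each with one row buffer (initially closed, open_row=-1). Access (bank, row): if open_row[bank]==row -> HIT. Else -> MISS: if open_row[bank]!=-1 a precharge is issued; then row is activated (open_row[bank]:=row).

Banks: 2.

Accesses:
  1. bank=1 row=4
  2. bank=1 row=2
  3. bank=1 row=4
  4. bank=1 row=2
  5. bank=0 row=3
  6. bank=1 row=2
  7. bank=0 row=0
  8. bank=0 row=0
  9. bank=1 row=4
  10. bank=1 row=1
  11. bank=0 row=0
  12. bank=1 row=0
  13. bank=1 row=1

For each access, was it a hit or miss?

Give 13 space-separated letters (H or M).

Acc 1: bank1 row4 -> MISS (open row4); precharges=0
Acc 2: bank1 row2 -> MISS (open row2); precharges=1
Acc 3: bank1 row4 -> MISS (open row4); precharges=2
Acc 4: bank1 row2 -> MISS (open row2); precharges=3
Acc 5: bank0 row3 -> MISS (open row3); precharges=3
Acc 6: bank1 row2 -> HIT
Acc 7: bank0 row0 -> MISS (open row0); precharges=4
Acc 8: bank0 row0 -> HIT
Acc 9: bank1 row4 -> MISS (open row4); precharges=5
Acc 10: bank1 row1 -> MISS (open row1); precharges=6
Acc 11: bank0 row0 -> HIT
Acc 12: bank1 row0 -> MISS (open row0); precharges=7
Acc 13: bank1 row1 -> MISS (open row1); precharges=8

Answer: M M M M M H M H M M H M M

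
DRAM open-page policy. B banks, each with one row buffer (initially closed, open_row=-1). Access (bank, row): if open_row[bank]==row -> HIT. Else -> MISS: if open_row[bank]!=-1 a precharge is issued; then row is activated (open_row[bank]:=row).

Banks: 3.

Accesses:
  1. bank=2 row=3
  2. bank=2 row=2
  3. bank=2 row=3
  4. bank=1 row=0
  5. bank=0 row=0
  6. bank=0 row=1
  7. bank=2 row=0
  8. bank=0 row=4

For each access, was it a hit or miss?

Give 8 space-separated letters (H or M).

Acc 1: bank2 row3 -> MISS (open row3); precharges=0
Acc 2: bank2 row2 -> MISS (open row2); precharges=1
Acc 3: bank2 row3 -> MISS (open row3); precharges=2
Acc 4: bank1 row0 -> MISS (open row0); precharges=2
Acc 5: bank0 row0 -> MISS (open row0); precharges=2
Acc 6: bank0 row1 -> MISS (open row1); precharges=3
Acc 7: bank2 row0 -> MISS (open row0); precharges=4
Acc 8: bank0 row4 -> MISS (open row4); precharges=5

Answer: M M M M M M M M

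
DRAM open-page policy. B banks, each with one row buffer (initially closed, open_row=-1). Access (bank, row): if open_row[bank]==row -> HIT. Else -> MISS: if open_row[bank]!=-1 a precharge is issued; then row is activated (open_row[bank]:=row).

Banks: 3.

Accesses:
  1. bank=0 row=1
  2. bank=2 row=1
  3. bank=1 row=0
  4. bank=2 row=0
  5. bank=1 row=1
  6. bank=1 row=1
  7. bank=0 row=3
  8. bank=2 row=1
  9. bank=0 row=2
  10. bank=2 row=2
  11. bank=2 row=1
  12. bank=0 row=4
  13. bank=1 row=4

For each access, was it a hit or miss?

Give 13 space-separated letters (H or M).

Acc 1: bank0 row1 -> MISS (open row1); precharges=0
Acc 2: bank2 row1 -> MISS (open row1); precharges=0
Acc 3: bank1 row0 -> MISS (open row0); precharges=0
Acc 4: bank2 row0 -> MISS (open row0); precharges=1
Acc 5: bank1 row1 -> MISS (open row1); precharges=2
Acc 6: bank1 row1 -> HIT
Acc 7: bank0 row3 -> MISS (open row3); precharges=3
Acc 8: bank2 row1 -> MISS (open row1); precharges=4
Acc 9: bank0 row2 -> MISS (open row2); precharges=5
Acc 10: bank2 row2 -> MISS (open row2); precharges=6
Acc 11: bank2 row1 -> MISS (open row1); precharges=7
Acc 12: bank0 row4 -> MISS (open row4); precharges=8
Acc 13: bank1 row4 -> MISS (open row4); precharges=9

Answer: M M M M M H M M M M M M M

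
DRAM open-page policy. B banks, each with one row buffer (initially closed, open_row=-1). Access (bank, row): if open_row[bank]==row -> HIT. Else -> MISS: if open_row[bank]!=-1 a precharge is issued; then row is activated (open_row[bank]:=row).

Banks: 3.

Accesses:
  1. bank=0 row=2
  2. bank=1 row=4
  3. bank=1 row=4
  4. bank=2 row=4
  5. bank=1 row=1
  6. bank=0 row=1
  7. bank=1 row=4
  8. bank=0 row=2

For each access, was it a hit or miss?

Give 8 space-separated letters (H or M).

Answer: M M H M M M M M

Derivation:
Acc 1: bank0 row2 -> MISS (open row2); precharges=0
Acc 2: bank1 row4 -> MISS (open row4); precharges=0
Acc 3: bank1 row4 -> HIT
Acc 4: bank2 row4 -> MISS (open row4); precharges=0
Acc 5: bank1 row1 -> MISS (open row1); precharges=1
Acc 6: bank0 row1 -> MISS (open row1); precharges=2
Acc 7: bank1 row4 -> MISS (open row4); precharges=3
Acc 8: bank0 row2 -> MISS (open row2); precharges=4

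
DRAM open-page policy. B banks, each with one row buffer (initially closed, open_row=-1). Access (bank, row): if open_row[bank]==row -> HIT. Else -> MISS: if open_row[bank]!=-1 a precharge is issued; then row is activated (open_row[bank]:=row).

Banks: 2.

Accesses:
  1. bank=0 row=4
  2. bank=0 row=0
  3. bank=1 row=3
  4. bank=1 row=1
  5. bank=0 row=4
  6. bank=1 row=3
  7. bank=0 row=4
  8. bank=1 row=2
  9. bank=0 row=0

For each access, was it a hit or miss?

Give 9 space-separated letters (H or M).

Acc 1: bank0 row4 -> MISS (open row4); precharges=0
Acc 2: bank0 row0 -> MISS (open row0); precharges=1
Acc 3: bank1 row3 -> MISS (open row3); precharges=1
Acc 4: bank1 row1 -> MISS (open row1); precharges=2
Acc 5: bank0 row4 -> MISS (open row4); precharges=3
Acc 6: bank1 row3 -> MISS (open row3); precharges=4
Acc 7: bank0 row4 -> HIT
Acc 8: bank1 row2 -> MISS (open row2); precharges=5
Acc 9: bank0 row0 -> MISS (open row0); precharges=6

Answer: M M M M M M H M M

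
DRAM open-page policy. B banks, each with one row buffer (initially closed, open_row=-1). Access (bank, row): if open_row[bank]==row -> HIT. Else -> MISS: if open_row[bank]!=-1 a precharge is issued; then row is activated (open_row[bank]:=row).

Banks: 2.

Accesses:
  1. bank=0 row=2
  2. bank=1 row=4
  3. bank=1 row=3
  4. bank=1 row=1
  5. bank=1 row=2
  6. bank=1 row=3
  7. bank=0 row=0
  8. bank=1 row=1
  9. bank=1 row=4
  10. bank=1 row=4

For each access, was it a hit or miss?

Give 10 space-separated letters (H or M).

Acc 1: bank0 row2 -> MISS (open row2); precharges=0
Acc 2: bank1 row4 -> MISS (open row4); precharges=0
Acc 3: bank1 row3 -> MISS (open row3); precharges=1
Acc 4: bank1 row1 -> MISS (open row1); precharges=2
Acc 5: bank1 row2 -> MISS (open row2); precharges=3
Acc 6: bank1 row3 -> MISS (open row3); precharges=4
Acc 7: bank0 row0 -> MISS (open row0); precharges=5
Acc 8: bank1 row1 -> MISS (open row1); precharges=6
Acc 9: bank1 row4 -> MISS (open row4); precharges=7
Acc 10: bank1 row4 -> HIT

Answer: M M M M M M M M M H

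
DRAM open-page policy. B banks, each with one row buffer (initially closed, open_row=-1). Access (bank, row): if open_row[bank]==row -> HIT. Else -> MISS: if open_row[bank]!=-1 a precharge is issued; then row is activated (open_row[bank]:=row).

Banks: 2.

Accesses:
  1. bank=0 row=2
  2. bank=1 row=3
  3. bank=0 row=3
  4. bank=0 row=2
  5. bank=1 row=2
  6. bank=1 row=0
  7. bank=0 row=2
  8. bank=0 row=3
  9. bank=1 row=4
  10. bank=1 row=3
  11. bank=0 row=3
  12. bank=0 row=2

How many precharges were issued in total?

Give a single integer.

Answer: 8

Derivation:
Acc 1: bank0 row2 -> MISS (open row2); precharges=0
Acc 2: bank1 row3 -> MISS (open row3); precharges=0
Acc 3: bank0 row3 -> MISS (open row3); precharges=1
Acc 4: bank0 row2 -> MISS (open row2); precharges=2
Acc 5: bank1 row2 -> MISS (open row2); precharges=3
Acc 6: bank1 row0 -> MISS (open row0); precharges=4
Acc 7: bank0 row2 -> HIT
Acc 8: bank0 row3 -> MISS (open row3); precharges=5
Acc 9: bank1 row4 -> MISS (open row4); precharges=6
Acc 10: bank1 row3 -> MISS (open row3); precharges=7
Acc 11: bank0 row3 -> HIT
Acc 12: bank0 row2 -> MISS (open row2); precharges=8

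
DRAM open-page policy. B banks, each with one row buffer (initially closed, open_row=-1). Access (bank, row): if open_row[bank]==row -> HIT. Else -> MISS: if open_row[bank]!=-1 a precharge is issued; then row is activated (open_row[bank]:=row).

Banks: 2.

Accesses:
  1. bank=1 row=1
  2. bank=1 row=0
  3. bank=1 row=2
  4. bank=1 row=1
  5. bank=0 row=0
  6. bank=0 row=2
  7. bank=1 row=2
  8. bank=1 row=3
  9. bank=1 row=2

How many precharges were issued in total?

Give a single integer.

Acc 1: bank1 row1 -> MISS (open row1); precharges=0
Acc 2: bank1 row0 -> MISS (open row0); precharges=1
Acc 3: bank1 row2 -> MISS (open row2); precharges=2
Acc 4: bank1 row1 -> MISS (open row1); precharges=3
Acc 5: bank0 row0 -> MISS (open row0); precharges=3
Acc 6: bank0 row2 -> MISS (open row2); precharges=4
Acc 7: bank1 row2 -> MISS (open row2); precharges=5
Acc 8: bank1 row3 -> MISS (open row3); precharges=6
Acc 9: bank1 row2 -> MISS (open row2); precharges=7

Answer: 7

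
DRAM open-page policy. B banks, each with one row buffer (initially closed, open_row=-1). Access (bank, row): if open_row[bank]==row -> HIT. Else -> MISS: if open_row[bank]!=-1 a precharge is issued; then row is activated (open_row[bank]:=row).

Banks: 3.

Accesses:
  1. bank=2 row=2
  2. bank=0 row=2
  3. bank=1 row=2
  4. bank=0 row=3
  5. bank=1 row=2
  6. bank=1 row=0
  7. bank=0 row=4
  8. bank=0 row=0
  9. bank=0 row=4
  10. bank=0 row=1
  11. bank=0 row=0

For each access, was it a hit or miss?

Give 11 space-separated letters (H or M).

Acc 1: bank2 row2 -> MISS (open row2); precharges=0
Acc 2: bank0 row2 -> MISS (open row2); precharges=0
Acc 3: bank1 row2 -> MISS (open row2); precharges=0
Acc 4: bank0 row3 -> MISS (open row3); precharges=1
Acc 5: bank1 row2 -> HIT
Acc 6: bank1 row0 -> MISS (open row0); precharges=2
Acc 7: bank0 row4 -> MISS (open row4); precharges=3
Acc 8: bank0 row0 -> MISS (open row0); precharges=4
Acc 9: bank0 row4 -> MISS (open row4); precharges=5
Acc 10: bank0 row1 -> MISS (open row1); precharges=6
Acc 11: bank0 row0 -> MISS (open row0); precharges=7

Answer: M M M M H M M M M M M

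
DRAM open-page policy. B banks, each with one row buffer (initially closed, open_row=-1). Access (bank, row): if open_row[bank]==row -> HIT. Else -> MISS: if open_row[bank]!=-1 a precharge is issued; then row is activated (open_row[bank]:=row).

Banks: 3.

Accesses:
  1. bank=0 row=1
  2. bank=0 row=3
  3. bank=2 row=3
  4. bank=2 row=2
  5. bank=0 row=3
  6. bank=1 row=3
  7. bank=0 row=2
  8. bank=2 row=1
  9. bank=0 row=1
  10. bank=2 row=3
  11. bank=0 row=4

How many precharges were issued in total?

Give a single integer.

Acc 1: bank0 row1 -> MISS (open row1); precharges=0
Acc 2: bank0 row3 -> MISS (open row3); precharges=1
Acc 3: bank2 row3 -> MISS (open row3); precharges=1
Acc 4: bank2 row2 -> MISS (open row2); precharges=2
Acc 5: bank0 row3 -> HIT
Acc 6: bank1 row3 -> MISS (open row3); precharges=2
Acc 7: bank0 row2 -> MISS (open row2); precharges=3
Acc 8: bank2 row1 -> MISS (open row1); precharges=4
Acc 9: bank0 row1 -> MISS (open row1); precharges=5
Acc 10: bank2 row3 -> MISS (open row3); precharges=6
Acc 11: bank0 row4 -> MISS (open row4); precharges=7

Answer: 7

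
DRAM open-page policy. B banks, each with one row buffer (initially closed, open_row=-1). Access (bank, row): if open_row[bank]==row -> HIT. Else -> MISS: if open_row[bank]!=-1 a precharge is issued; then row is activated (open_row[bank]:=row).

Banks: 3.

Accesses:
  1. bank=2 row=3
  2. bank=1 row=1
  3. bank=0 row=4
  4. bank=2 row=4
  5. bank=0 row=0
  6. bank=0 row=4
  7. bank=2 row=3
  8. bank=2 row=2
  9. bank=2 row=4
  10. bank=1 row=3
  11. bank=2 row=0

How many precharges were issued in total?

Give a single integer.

Answer: 8

Derivation:
Acc 1: bank2 row3 -> MISS (open row3); precharges=0
Acc 2: bank1 row1 -> MISS (open row1); precharges=0
Acc 3: bank0 row4 -> MISS (open row4); precharges=0
Acc 4: bank2 row4 -> MISS (open row4); precharges=1
Acc 5: bank0 row0 -> MISS (open row0); precharges=2
Acc 6: bank0 row4 -> MISS (open row4); precharges=3
Acc 7: bank2 row3 -> MISS (open row3); precharges=4
Acc 8: bank2 row2 -> MISS (open row2); precharges=5
Acc 9: bank2 row4 -> MISS (open row4); precharges=6
Acc 10: bank1 row3 -> MISS (open row3); precharges=7
Acc 11: bank2 row0 -> MISS (open row0); precharges=8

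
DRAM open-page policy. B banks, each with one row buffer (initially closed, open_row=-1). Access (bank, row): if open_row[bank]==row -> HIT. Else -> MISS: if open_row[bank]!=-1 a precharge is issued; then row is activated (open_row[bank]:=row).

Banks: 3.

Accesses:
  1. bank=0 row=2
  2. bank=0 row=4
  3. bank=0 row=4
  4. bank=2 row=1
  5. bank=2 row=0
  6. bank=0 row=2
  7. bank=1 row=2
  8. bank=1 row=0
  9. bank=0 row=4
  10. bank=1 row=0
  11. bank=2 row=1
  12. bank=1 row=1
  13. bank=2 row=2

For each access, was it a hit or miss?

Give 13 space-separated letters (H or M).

Answer: M M H M M M M M M H M M M

Derivation:
Acc 1: bank0 row2 -> MISS (open row2); precharges=0
Acc 2: bank0 row4 -> MISS (open row4); precharges=1
Acc 3: bank0 row4 -> HIT
Acc 4: bank2 row1 -> MISS (open row1); precharges=1
Acc 5: bank2 row0 -> MISS (open row0); precharges=2
Acc 6: bank0 row2 -> MISS (open row2); precharges=3
Acc 7: bank1 row2 -> MISS (open row2); precharges=3
Acc 8: bank1 row0 -> MISS (open row0); precharges=4
Acc 9: bank0 row4 -> MISS (open row4); precharges=5
Acc 10: bank1 row0 -> HIT
Acc 11: bank2 row1 -> MISS (open row1); precharges=6
Acc 12: bank1 row1 -> MISS (open row1); precharges=7
Acc 13: bank2 row2 -> MISS (open row2); precharges=8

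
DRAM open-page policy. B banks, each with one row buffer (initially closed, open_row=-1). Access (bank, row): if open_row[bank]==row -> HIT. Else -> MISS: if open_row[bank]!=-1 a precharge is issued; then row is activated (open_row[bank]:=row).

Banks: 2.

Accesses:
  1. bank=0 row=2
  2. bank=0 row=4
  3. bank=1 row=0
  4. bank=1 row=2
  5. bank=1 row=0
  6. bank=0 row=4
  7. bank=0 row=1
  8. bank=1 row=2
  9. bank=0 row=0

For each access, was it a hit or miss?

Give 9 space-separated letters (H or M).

Acc 1: bank0 row2 -> MISS (open row2); precharges=0
Acc 2: bank0 row4 -> MISS (open row4); precharges=1
Acc 3: bank1 row0 -> MISS (open row0); precharges=1
Acc 4: bank1 row2 -> MISS (open row2); precharges=2
Acc 5: bank1 row0 -> MISS (open row0); precharges=3
Acc 6: bank0 row4 -> HIT
Acc 7: bank0 row1 -> MISS (open row1); precharges=4
Acc 8: bank1 row2 -> MISS (open row2); precharges=5
Acc 9: bank0 row0 -> MISS (open row0); precharges=6

Answer: M M M M M H M M M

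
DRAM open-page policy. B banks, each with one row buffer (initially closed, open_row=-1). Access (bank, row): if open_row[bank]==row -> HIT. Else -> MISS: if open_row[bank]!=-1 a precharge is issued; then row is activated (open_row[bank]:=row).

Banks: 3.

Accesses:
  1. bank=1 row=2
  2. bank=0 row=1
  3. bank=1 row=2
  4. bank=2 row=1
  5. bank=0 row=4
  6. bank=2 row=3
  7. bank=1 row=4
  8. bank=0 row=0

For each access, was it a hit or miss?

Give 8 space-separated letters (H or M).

Answer: M M H M M M M M

Derivation:
Acc 1: bank1 row2 -> MISS (open row2); precharges=0
Acc 2: bank0 row1 -> MISS (open row1); precharges=0
Acc 3: bank1 row2 -> HIT
Acc 4: bank2 row1 -> MISS (open row1); precharges=0
Acc 5: bank0 row4 -> MISS (open row4); precharges=1
Acc 6: bank2 row3 -> MISS (open row3); precharges=2
Acc 7: bank1 row4 -> MISS (open row4); precharges=3
Acc 8: bank0 row0 -> MISS (open row0); precharges=4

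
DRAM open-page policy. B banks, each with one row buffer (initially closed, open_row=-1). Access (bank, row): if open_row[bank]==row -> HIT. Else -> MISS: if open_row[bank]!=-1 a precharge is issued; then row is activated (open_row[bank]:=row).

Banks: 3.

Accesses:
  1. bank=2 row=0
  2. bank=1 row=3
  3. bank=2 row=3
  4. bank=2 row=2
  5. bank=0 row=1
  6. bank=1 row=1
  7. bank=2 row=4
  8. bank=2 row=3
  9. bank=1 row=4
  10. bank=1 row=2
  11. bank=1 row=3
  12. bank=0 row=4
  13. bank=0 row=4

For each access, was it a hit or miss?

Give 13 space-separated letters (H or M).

Answer: M M M M M M M M M M M M H

Derivation:
Acc 1: bank2 row0 -> MISS (open row0); precharges=0
Acc 2: bank1 row3 -> MISS (open row3); precharges=0
Acc 3: bank2 row3 -> MISS (open row3); precharges=1
Acc 4: bank2 row2 -> MISS (open row2); precharges=2
Acc 5: bank0 row1 -> MISS (open row1); precharges=2
Acc 6: bank1 row1 -> MISS (open row1); precharges=3
Acc 7: bank2 row4 -> MISS (open row4); precharges=4
Acc 8: bank2 row3 -> MISS (open row3); precharges=5
Acc 9: bank1 row4 -> MISS (open row4); precharges=6
Acc 10: bank1 row2 -> MISS (open row2); precharges=7
Acc 11: bank1 row3 -> MISS (open row3); precharges=8
Acc 12: bank0 row4 -> MISS (open row4); precharges=9
Acc 13: bank0 row4 -> HIT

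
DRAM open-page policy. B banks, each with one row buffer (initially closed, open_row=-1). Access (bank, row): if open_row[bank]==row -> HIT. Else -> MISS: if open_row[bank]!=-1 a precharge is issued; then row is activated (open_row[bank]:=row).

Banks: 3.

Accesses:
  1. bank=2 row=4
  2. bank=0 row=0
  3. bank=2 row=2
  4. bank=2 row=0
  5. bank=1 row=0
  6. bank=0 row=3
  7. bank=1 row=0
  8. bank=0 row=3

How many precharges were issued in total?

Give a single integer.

Answer: 3

Derivation:
Acc 1: bank2 row4 -> MISS (open row4); precharges=0
Acc 2: bank0 row0 -> MISS (open row0); precharges=0
Acc 3: bank2 row2 -> MISS (open row2); precharges=1
Acc 4: bank2 row0 -> MISS (open row0); precharges=2
Acc 5: bank1 row0 -> MISS (open row0); precharges=2
Acc 6: bank0 row3 -> MISS (open row3); precharges=3
Acc 7: bank1 row0 -> HIT
Acc 8: bank0 row3 -> HIT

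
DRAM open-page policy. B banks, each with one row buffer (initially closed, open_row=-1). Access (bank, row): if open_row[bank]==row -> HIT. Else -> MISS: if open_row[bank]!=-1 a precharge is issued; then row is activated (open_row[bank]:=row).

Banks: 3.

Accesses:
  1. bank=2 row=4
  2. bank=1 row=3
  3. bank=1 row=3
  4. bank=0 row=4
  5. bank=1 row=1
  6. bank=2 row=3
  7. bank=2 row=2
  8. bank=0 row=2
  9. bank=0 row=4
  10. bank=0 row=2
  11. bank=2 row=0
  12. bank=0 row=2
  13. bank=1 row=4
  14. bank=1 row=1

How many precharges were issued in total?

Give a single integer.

Answer: 9

Derivation:
Acc 1: bank2 row4 -> MISS (open row4); precharges=0
Acc 2: bank1 row3 -> MISS (open row3); precharges=0
Acc 3: bank1 row3 -> HIT
Acc 4: bank0 row4 -> MISS (open row4); precharges=0
Acc 5: bank1 row1 -> MISS (open row1); precharges=1
Acc 6: bank2 row3 -> MISS (open row3); precharges=2
Acc 7: bank2 row2 -> MISS (open row2); precharges=3
Acc 8: bank0 row2 -> MISS (open row2); precharges=4
Acc 9: bank0 row4 -> MISS (open row4); precharges=5
Acc 10: bank0 row2 -> MISS (open row2); precharges=6
Acc 11: bank2 row0 -> MISS (open row0); precharges=7
Acc 12: bank0 row2 -> HIT
Acc 13: bank1 row4 -> MISS (open row4); precharges=8
Acc 14: bank1 row1 -> MISS (open row1); precharges=9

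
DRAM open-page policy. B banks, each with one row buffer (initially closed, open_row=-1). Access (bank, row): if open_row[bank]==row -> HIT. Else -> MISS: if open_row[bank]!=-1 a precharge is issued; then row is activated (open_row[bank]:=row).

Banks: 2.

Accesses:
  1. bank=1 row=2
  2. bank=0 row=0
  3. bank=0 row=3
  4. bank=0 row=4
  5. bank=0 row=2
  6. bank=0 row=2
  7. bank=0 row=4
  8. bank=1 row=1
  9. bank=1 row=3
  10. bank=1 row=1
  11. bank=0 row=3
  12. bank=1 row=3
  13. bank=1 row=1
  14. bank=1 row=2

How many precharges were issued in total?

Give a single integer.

Answer: 11

Derivation:
Acc 1: bank1 row2 -> MISS (open row2); precharges=0
Acc 2: bank0 row0 -> MISS (open row0); precharges=0
Acc 3: bank0 row3 -> MISS (open row3); precharges=1
Acc 4: bank0 row4 -> MISS (open row4); precharges=2
Acc 5: bank0 row2 -> MISS (open row2); precharges=3
Acc 6: bank0 row2 -> HIT
Acc 7: bank0 row4 -> MISS (open row4); precharges=4
Acc 8: bank1 row1 -> MISS (open row1); precharges=5
Acc 9: bank1 row3 -> MISS (open row3); precharges=6
Acc 10: bank1 row1 -> MISS (open row1); precharges=7
Acc 11: bank0 row3 -> MISS (open row3); precharges=8
Acc 12: bank1 row3 -> MISS (open row3); precharges=9
Acc 13: bank1 row1 -> MISS (open row1); precharges=10
Acc 14: bank1 row2 -> MISS (open row2); precharges=11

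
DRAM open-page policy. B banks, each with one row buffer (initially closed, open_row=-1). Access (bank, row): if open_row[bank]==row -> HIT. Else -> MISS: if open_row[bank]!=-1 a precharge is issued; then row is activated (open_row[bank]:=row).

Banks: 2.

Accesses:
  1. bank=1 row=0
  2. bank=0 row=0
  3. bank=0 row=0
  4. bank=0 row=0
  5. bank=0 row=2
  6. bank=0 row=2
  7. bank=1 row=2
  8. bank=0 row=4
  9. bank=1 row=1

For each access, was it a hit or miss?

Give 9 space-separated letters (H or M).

Answer: M M H H M H M M M

Derivation:
Acc 1: bank1 row0 -> MISS (open row0); precharges=0
Acc 2: bank0 row0 -> MISS (open row0); precharges=0
Acc 3: bank0 row0 -> HIT
Acc 4: bank0 row0 -> HIT
Acc 5: bank0 row2 -> MISS (open row2); precharges=1
Acc 6: bank0 row2 -> HIT
Acc 7: bank1 row2 -> MISS (open row2); precharges=2
Acc 8: bank0 row4 -> MISS (open row4); precharges=3
Acc 9: bank1 row1 -> MISS (open row1); precharges=4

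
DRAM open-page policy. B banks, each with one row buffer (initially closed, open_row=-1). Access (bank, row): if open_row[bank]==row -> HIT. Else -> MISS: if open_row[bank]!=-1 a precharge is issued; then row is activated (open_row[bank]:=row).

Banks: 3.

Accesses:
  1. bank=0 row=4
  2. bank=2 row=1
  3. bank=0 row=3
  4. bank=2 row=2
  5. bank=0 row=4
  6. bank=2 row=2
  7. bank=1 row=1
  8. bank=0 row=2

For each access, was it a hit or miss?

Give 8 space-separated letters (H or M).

Answer: M M M M M H M M

Derivation:
Acc 1: bank0 row4 -> MISS (open row4); precharges=0
Acc 2: bank2 row1 -> MISS (open row1); precharges=0
Acc 3: bank0 row3 -> MISS (open row3); precharges=1
Acc 4: bank2 row2 -> MISS (open row2); precharges=2
Acc 5: bank0 row4 -> MISS (open row4); precharges=3
Acc 6: bank2 row2 -> HIT
Acc 7: bank1 row1 -> MISS (open row1); precharges=3
Acc 8: bank0 row2 -> MISS (open row2); precharges=4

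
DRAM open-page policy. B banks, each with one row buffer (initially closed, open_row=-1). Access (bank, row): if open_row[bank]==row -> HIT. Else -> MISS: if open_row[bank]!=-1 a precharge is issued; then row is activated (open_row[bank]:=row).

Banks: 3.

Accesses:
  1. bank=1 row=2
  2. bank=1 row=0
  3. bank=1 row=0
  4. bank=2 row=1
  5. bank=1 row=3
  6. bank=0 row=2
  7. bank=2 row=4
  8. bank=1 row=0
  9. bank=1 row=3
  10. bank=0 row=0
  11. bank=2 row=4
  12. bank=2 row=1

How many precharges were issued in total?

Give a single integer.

Answer: 7

Derivation:
Acc 1: bank1 row2 -> MISS (open row2); precharges=0
Acc 2: bank1 row0 -> MISS (open row0); precharges=1
Acc 3: bank1 row0 -> HIT
Acc 4: bank2 row1 -> MISS (open row1); precharges=1
Acc 5: bank1 row3 -> MISS (open row3); precharges=2
Acc 6: bank0 row2 -> MISS (open row2); precharges=2
Acc 7: bank2 row4 -> MISS (open row4); precharges=3
Acc 8: bank1 row0 -> MISS (open row0); precharges=4
Acc 9: bank1 row3 -> MISS (open row3); precharges=5
Acc 10: bank0 row0 -> MISS (open row0); precharges=6
Acc 11: bank2 row4 -> HIT
Acc 12: bank2 row1 -> MISS (open row1); precharges=7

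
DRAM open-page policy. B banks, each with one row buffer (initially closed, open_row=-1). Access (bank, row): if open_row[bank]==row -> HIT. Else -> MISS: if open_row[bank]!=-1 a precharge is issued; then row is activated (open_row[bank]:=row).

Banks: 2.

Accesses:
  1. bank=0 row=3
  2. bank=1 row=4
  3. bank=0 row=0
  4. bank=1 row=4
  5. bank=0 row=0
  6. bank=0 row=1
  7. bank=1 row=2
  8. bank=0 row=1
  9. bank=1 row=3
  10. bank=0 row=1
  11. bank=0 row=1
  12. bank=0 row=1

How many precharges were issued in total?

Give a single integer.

Acc 1: bank0 row3 -> MISS (open row3); precharges=0
Acc 2: bank1 row4 -> MISS (open row4); precharges=0
Acc 3: bank0 row0 -> MISS (open row0); precharges=1
Acc 4: bank1 row4 -> HIT
Acc 5: bank0 row0 -> HIT
Acc 6: bank0 row1 -> MISS (open row1); precharges=2
Acc 7: bank1 row2 -> MISS (open row2); precharges=3
Acc 8: bank0 row1 -> HIT
Acc 9: bank1 row3 -> MISS (open row3); precharges=4
Acc 10: bank0 row1 -> HIT
Acc 11: bank0 row1 -> HIT
Acc 12: bank0 row1 -> HIT

Answer: 4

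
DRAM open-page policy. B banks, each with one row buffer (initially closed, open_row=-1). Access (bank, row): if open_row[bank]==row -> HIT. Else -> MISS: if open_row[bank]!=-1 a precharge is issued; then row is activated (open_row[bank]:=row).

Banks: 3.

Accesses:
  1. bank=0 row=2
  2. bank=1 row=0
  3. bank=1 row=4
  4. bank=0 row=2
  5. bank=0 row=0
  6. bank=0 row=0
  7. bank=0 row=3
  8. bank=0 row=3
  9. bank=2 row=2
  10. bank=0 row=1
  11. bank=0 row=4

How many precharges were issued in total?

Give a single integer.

Answer: 5

Derivation:
Acc 1: bank0 row2 -> MISS (open row2); precharges=0
Acc 2: bank1 row0 -> MISS (open row0); precharges=0
Acc 3: bank1 row4 -> MISS (open row4); precharges=1
Acc 4: bank0 row2 -> HIT
Acc 5: bank0 row0 -> MISS (open row0); precharges=2
Acc 6: bank0 row0 -> HIT
Acc 7: bank0 row3 -> MISS (open row3); precharges=3
Acc 8: bank0 row3 -> HIT
Acc 9: bank2 row2 -> MISS (open row2); precharges=3
Acc 10: bank0 row1 -> MISS (open row1); precharges=4
Acc 11: bank0 row4 -> MISS (open row4); precharges=5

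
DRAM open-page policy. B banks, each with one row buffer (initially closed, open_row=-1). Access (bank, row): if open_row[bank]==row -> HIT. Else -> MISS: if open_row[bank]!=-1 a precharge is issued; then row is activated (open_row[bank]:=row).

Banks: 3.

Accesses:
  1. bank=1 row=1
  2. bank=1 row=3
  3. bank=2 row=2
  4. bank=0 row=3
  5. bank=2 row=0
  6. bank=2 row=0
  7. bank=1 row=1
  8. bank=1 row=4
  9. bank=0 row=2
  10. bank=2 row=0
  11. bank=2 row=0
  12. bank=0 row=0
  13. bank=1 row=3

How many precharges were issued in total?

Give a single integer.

Acc 1: bank1 row1 -> MISS (open row1); precharges=0
Acc 2: bank1 row3 -> MISS (open row3); precharges=1
Acc 3: bank2 row2 -> MISS (open row2); precharges=1
Acc 4: bank0 row3 -> MISS (open row3); precharges=1
Acc 5: bank2 row0 -> MISS (open row0); precharges=2
Acc 6: bank2 row0 -> HIT
Acc 7: bank1 row1 -> MISS (open row1); precharges=3
Acc 8: bank1 row4 -> MISS (open row4); precharges=4
Acc 9: bank0 row2 -> MISS (open row2); precharges=5
Acc 10: bank2 row0 -> HIT
Acc 11: bank2 row0 -> HIT
Acc 12: bank0 row0 -> MISS (open row0); precharges=6
Acc 13: bank1 row3 -> MISS (open row3); precharges=7

Answer: 7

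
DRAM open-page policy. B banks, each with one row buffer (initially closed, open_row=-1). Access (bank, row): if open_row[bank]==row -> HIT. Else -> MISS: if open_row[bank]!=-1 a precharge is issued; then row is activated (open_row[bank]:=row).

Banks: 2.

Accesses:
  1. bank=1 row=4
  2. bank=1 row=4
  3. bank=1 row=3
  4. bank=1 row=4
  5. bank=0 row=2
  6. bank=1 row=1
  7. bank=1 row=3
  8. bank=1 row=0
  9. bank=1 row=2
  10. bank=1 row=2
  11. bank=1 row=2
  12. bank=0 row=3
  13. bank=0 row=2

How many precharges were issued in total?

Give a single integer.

Acc 1: bank1 row4 -> MISS (open row4); precharges=0
Acc 2: bank1 row4 -> HIT
Acc 3: bank1 row3 -> MISS (open row3); precharges=1
Acc 4: bank1 row4 -> MISS (open row4); precharges=2
Acc 5: bank0 row2 -> MISS (open row2); precharges=2
Acc 6: bank1 row1 -> MISS (open row1); precharges=3
Acc 7: bank1 row3 -> MISS (open row3); precharges=4
Acc 8: bank1 row0 -> MISS (open row0); precharges=5
Acc 9: bank1 row2 -> MISS (open row2); precharges=6
Acc 10: bank1 row2 -> HIT
Acc 11: bank1 row2 -> HIT
Acc 12: bank0 row3 -> MISS (open row3); precharges=7
Acc 13: bank0 row2 -> MISS (open row2); precharges=8

Answer: 8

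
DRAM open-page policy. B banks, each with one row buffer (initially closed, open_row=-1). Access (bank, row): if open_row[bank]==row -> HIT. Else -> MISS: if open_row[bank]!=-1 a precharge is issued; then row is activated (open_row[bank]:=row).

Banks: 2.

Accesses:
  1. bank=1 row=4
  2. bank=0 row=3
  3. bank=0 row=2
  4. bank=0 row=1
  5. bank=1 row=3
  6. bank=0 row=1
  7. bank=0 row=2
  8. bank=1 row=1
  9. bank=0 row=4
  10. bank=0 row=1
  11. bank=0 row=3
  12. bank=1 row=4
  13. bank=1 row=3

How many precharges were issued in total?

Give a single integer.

Answer: 10

Derivation:
Acc 1: bank1 row4 -> MISS (open row4); precharges=0
Acc 2: bank0 row3 -> MISS (open row3); precharges=0
Acc 3: bank0 row2 -> MISS (open row2); precharges=1
Acc 4: bank0 row1 -> MISS (open row1); precharges=2
Acc 5: bank1 row3 -> MISS (open row3); precharges=3
Acc 6: bank0 row1 -> HIT
Acc 7: bank0 row2 -> MISS (open row2); precharges=4
Acc 8: bank1 row1 -> MISS (open row1); precharges=5
Acc 9: bank0 row4 -> MISS (open row4); precharges=6
Acc 10: bank0 row1 -> MISS (open row1); precharges=7
Acc 11: bank0 row3 -> MISS (open row3); precharges=8
Acc 12: bank1 row4 -> MISS (open row4); precharges=9
Acc 13: bank1 row3 -> MISS (open row3); precharges=10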